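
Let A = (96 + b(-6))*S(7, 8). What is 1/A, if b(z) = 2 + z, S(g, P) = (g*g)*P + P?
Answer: 1/36800 ≈ 2.7174e-5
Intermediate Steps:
S(g, P) = P + P*g² (S(g, P) = g²*P + P = P*g² + P = P + P*g²)
A = 36800 (A = (96 + (2 - 6))*(8*(1 + 7²)) = (96 - 4)*(8*(1 + 49)) = 92*(8*50) = 92*400 = 36800)
1/A = 1/36800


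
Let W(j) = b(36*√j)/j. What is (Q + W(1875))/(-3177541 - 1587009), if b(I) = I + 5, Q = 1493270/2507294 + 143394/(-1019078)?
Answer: -109597627903483/1141315860991993181250 - 6*√3/59556875 ≈ -2.7052e-7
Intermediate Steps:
Q = 290556922306/638782038733 (Q = 1493270*(1/2507294) + 143394*(-1/1019078) = 746635/1253647 - 71697/509539 = 290556922306/638782038733 ≈ 0.45486)
b(I) = 5 + I
W(j) = (5 + 36*√j)/j
(Q + W(1875))/(-3177541 - 1587009) = (290556922306/638782038733 + (5 + 36*√1875)/1875)/(-3177541 - 1587009) = (290556922306/638782038733 + (5 + 36*(25*√3))/1875)/(-4764550) = (290556922306/638782038733 + (5 + 900*√3)/1875)*(-1/4764550) = (290556922306/638782038733 + (1/375 + 12*√3/25))*(-1/4764550) = (109597627903483/239543264524875 + 12*√3/25)*(-1/4764550) = -109597627903483/1141315860991993181250 - 6*√3/59556875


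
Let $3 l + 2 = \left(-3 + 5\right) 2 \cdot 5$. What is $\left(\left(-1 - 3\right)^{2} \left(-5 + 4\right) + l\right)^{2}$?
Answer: $100$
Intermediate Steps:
$l = 6$ ($l = - \frac{2}{3} + \frac{\left(-3 + 5\right) 2 \cdot 5}{3} = - \frac{2}{3} + \frac{2 \cdot 10}{3} = - \frac{2}{3} + \frac{1}{3} \cdot 20 = - \frac{2}{3} + \frac{20}{3} = 6$)
$\left(\left(-1 - 3\right)^{2} \left(-5 + 4\right) + l\right)^{2} = \left(\left(-1 - 3\right)^{2} \left(-5 + 4\right) + 6\right)^{2} = \left(\left(-4\right)^{2} \left(-1\right) + 6\right)^{2} = \left(16 \left(-1\right) + 6\right)^{2} = \left(-16 + 6\right)^{2} = \left(-10\right)^{2} = 100$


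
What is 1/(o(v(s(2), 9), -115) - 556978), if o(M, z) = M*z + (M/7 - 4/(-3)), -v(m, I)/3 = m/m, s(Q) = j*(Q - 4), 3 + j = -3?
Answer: -21/11689274 ≈ -1.7965e-6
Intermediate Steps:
j = -6 (j = -3 - 3 = -6)
s(Q) = 24 - 6*Q (s(Q) = -6*(Q - 4) = -6*(-4 + Q) = 24 - 6*Q)
v(m, I) = -3 (v(m, I) = -3*m/m = -3*1 = -3)
o(M, z) = 4/3 + M/7 + M*z (o(M, z) = M*z + (M*(⅐) - 4*(-⅓)) = M*z + (M/7 + 4/3) = M*z + (4/3 + M/7) = 4/3 + M/7 + M*z)
1/(o(v(s(2), 9), -115) - 556978) = 1/((4/3 + (⅐)*(-3) - 3*(-115)) - 556978) = 1/((4/3 - 3/7 + 345) - 556978) = 1/(7264/21 - 556978) = 1/(-11689274/21) = -21/11689274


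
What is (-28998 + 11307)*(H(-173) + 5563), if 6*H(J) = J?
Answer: -195809885/2 ≈ -9.7905e+7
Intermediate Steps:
H(J) = J/6
(-28998 + 11307)*(H(-173) + 5563) = (-28998 + 11307)*((⅙)*(-173) + 5563) = -17691*(-173/6 + 5563) = -17691*33205/6 = -195809885/2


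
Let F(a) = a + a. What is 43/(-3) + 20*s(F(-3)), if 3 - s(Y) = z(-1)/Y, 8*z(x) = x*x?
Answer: 553/12 ≈ 46.083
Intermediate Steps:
z(x) = x**2/8 (z(x) = (x*x)/8 = x**2/8)
F(a) = 2*a
s(Y) = 3 - 1/(8*Y) (s(Y) = 3 - (1/8)*(-1)**2/Y = 3 - (1/8)*1/Y = 3 - 1/(8*Y))
43/(-3) + 20*s(F(-3)) = 43/(-3) + 20*(3 - 1/(8*(2*(-3)))) = 43*(-1/3) + 20*(3 - 1/8/(-6)) = -43/3 + 20*(3 - 1/8*(-1/6)) = -43/3 + 20*(3 + 1/48) = -43/3 + 20*(145/48) = -43/3 + 725/12 = 553/12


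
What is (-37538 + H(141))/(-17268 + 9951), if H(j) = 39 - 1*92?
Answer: 37591/7317 ≈ 5.1375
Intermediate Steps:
H(j) = -53 (H(j) = 39 - 92 = -53)
(-37538 + H(141))/(-17268 + 9951) = (-37538 - 53)/(-17268 + 9951) = -37591/(-7317) = -37591*(-1/7317) = 37591/7317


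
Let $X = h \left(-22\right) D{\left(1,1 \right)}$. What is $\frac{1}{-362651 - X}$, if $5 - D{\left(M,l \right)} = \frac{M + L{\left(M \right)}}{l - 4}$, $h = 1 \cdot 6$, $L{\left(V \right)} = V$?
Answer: $- \frac{1}{361903} \approx -2.7632 \cdot 10^{-6}$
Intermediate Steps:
$h = 6$
$D{\left(M,l \right)} = 5 - \frac{2 M}{-4 + l}$ ($D{\left(M,l \right)} = 5 - \frac{M + M}{l - 4} = 5 - \frac{2 M}{-4 + l}$)
$X = -748$ ($X = 6 \left(-22\right) \frac{-20 - 2 + 5 \cdot 1}{-4 + 1} = - 132 \frac{-20 - 2 + 5}{-3} = - 132 \left(\left(- \frac{1}{3}\right) \left(-17\right)\right) = \left(-132\right) \frac{17}{3} = -748$)
$\frac{1}{-362651 - X} = \frac{1}{-362651 - -748} = \frac{1}{-362651 + 748} = \frac{1}{-361903} = - \frac{1}{361903}$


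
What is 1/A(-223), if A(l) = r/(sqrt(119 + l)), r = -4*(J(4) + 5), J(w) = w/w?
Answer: -I*sqrt(26)/12 ≈ -0.42492*I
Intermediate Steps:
J(w) = 1
r = -24 (r = -4*(1 + 5) = -4*6 = -24)
A(l) = -24/sqrt(119 + l)
1/A(-223) = 1/(-24/sqrt(119 - 223)) = 1/(-(-6)*I*sqrt(26)/13) = 1/(6*I*sqrt(26)/13) = -I*sqrt(26)/12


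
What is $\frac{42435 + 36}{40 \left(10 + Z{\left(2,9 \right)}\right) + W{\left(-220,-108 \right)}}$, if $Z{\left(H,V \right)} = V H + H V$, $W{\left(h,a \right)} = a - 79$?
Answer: $\frac{14157}{551} \approx 25.693$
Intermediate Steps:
$W{\left(h,a \right)} = -79 + a$
$Z{\left(H,V \right)} = 2 H V$ ($Z{\left(H,V \right)} = H V + H V = 2 H V$)
$\frac{42435 + 36}{40 \left(10 + Z{\left(2,9 \right)}\right) + W{\left(-220,-108 \right)}} = \frac{42435 + 36}{40 \left(10 + 2 \cdot 2 \cdot 9\right) - 187} = \frac{42471}{40 \left(10 + 36\right) - 187} = \frac{42471}{40 \cdot 46 - 187} = \frac{42471}{1840 - 187} = \frac{42471}{1653} = 42471 \cdot \frac{1}{1653} = \frac{14157}{551}$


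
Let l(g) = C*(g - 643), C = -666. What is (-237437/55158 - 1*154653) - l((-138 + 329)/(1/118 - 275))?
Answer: -28219101209627/48373566 ≈ -5.8336e+5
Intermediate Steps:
l(g) = 428238 - 666*g (l(g) = -666*(g - 643) = -666*(-643 + g) = 428238 - 666*g)
(-237437/55158 - 1*154653) - l((-138 + 329)/(1/118 - 275)) = (-237437/55158 - 1*154653) - (428238 - 666*(-138 + 329)/(1/118 - 275)) = (-237437*1/55158 - 154653) - (428238 - 127206/(1/118 - 275)) = (-237437/55158 - 154653) - (428238 - 127206/(-32449/118)) = -8530587611/55158 - (428238 - 127206*(-118)/32449) = -8530587611/55158 - (428238 - 666*(-22538/32449)) = -8530587611/55158 - (428238 + 405684/877) = -8530587611/55158 - 1*375970410/877 = -8530587611/55158 - 375970410/877 = -28219101209627/48373566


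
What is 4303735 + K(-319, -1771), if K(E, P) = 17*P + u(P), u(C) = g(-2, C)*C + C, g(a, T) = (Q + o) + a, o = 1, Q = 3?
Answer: 4268315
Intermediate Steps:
g(a, T) = 4 + a (g(a, T) = (3 + 1) + a = 4 + a)
u(C) = 3*C (u(C) = (4 - 2)*C + C = 2*C + C = 3*C)
K(E, P) = 20*P (K(E, P) = 17*P + 3*P = 20*P)
4303735 + K(-319, -1771) = 4303735 + 20*(-1771) = 4303735 - 35420 = 4268315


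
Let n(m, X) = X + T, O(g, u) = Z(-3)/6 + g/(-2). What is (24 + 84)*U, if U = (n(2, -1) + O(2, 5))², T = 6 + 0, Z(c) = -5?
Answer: 1083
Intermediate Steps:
O(g, u) = -⅚ - g/2 (O(g, u) = -5/6 + g/(-2) = -5*⅙ + g*(-½) = -⅚ - g/2)
T = 6
n(m, X) = 6 + X (n(m, X) = X + 6 = 6 + X)
U = 361/36 (U = ((6 - 1) + (-⅚ - ½*2))² = (5 + (-⅚ - 1))² = (5 - 11/6)² = (19/6)² = 361/36 ≈ 10.028)
(24 + 84)*U = (24 + 84)*(361/36) = 108*(361/36) = 1083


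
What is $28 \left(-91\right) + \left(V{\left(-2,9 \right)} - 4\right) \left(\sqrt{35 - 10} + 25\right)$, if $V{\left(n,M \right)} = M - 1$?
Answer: $-2428$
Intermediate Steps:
$V{\left(n,M \right)} = -1 + M$
$28 \left(-91\right) + \left(V{\left(-2,9 \right)} - 4\right) \left(\sqrt{35 - 10} + 25\right) = 28 \left(-91\right) + \left(\left(-1 + 9\right) - 4\right) \left(\sqrt{35 - 10} + 25\right) = -2548 + \left(8 - 4\right) \left(\sqrt{25} + 25\right) = -2548 + 4 \left(5 + 25\right) = -2548 + 4 \cdot 30 = -2548 + 120 = -2428$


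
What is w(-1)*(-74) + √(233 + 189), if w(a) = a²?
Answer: -74 + √422 ≈ -53.457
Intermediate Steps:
w(-1)*(-74) + √(233 + 189) = (-1)²*(-74) + √(233 + 189) = 1*(-74) + √422 = -74 + √422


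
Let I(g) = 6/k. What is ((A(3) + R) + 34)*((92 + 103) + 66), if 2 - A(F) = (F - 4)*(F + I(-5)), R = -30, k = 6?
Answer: 2610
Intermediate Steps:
I(g) = 1 (I(g) = 6/6 = 6*(⅙) = 1)
A(F) = 2 - (1 + F)*(-4 + F) (A(F) = 2 - (F - 4)*(F + 1) = 2 - (-4 + F)*(1 + F) = 2 - (1 + F)*(-4 + F))
((A(3) + R) + 34)*((92 + 103) + 66) = (((6 - 1*3² + 3*3) - 30) + 34)*((92 + 103) + 66) = (((6 - 1*9 + 9) - 30) + 34)*(195 + 66) = (((6 - 9 + 9) - 30) + 34)*261 = ((6 - 30) + 34)*261 = (-24 + 34)*261 = 10*261 = 2610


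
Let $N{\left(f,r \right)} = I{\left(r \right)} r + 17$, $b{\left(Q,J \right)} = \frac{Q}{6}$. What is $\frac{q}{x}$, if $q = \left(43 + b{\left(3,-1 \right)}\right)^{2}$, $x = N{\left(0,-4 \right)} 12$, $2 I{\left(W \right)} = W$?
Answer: $\frac{2523}{400} \approx 6.3075$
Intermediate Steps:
$I{\left(W \right)} = \frac{W}{2}$
$b{\left(Q,J \right)} = \frac{Q}{6}$ ($b{\left(Q,J \right)} = Q \frac{1}{6} = \frac{Q}{6}$)
$N{\left(f,r \right)} = 17 + \frac{r^{2}}{2}$ ($N{\left(f,r \right)} = \frac{r}{2} r + 17 = \frac{r^{2}}{2} + 17 = 17 + \frac{r^{2}}{2}$)
$x = 300$ ($x = \left(17 + \frac{\left(-4\right)^{2}}{2}\right) 12 = \left(17 + \frac{1}{2} \cdot 16\right) 12 = \left(17 + 8\right) 12 = 25 \cdot 12 = 300$)
$q = \frac{7569}{4}$ ($q = \left(43 + \frac{1}{6} \cdot 3\right)^{2} = \left(43 + \frac{1}{2}\right)^{2} = \left(\frac{87}{2}\right)^{2} = \frac{7569}{4} \approx 1892.3$)
$\frac{q}{x} = \frac{7569}{4 \cdot 300} = \frac{7569}{4} \cdot \frac{1}{300} = \frac{2523}{400}$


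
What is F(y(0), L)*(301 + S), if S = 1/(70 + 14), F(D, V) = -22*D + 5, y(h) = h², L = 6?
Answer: 126425/84 ≈ 1505.1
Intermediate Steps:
F(D, V) = 5 - 22*D
S = 1/84 ≈ 0.011905
F(y(0), L)*(301 + S) = (5 - 22*0²)*(301 + 1/84) = (5 - 22*0)*(25285/84) = (5 + 0)*(25285/84) = 5*(25285/84) = 126425/84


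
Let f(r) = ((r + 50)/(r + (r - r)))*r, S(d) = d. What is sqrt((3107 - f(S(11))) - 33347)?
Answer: I*sqrt(30301) ≈ 174.07*I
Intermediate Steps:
f(r) = 50 + r (f(r) = ((50 + r)/(r + 0))*r = ((50 + r)/r)*r = 50 + r)
sqrt((3107 - f(S(11))) - 33347) = sqrt((3107 - (50 + 11)) - 33347) = sqrt((3107 - 1*61) - 33347) = sqrt((3107 - 61) - 33347) = sqrt(3046 - 33347) = sqrt(-30301) = I*sqrt(30301)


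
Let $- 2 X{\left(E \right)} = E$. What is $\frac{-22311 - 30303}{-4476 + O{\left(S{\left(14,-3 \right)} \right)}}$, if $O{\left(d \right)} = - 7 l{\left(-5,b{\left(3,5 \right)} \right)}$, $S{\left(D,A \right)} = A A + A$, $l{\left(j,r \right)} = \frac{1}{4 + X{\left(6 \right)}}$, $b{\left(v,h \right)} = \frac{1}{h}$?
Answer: $\frac{52614}{4483} \approx 11.736$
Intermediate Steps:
$X{\left(E \right)} = - \frac{E}{2}$
$l{\left(j,r \right)} = 1$ ($l{\left(j,r \right)} = \frac{1}{4 - 3} = 1^{-1} = 1$)
$S{\left(D,A \right)} = A + A^{2}$ ($S{\left(D,A \right)} = A^{2} + A = A + A^{2}$)
$O{\left(d \right)} = -7$ ($O{\left(d \right)} = \left(-7\right) 1 = -7$)
$\frac{-22311 - 30303}{-4476 + O{\left(S{\left(14,-3 \right)} \right)}} = \frac{-22311 - 30303}{-4476 - 7} = - \frac{52614}{-4483} = \left(-52614\right) \left(- \frac{1}{4483}\right) = \frac{52614}{4483}$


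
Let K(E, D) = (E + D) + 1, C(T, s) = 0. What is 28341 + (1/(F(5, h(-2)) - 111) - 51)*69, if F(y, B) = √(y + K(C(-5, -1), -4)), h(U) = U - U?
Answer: 305774559/12319 - 69*√2/12319 ≈ 24821.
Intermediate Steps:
K(E, D) = 1 + D + E (K(E, D) = (D + E) + 1 = 1 + D + E)
h(U) = 0
F(y, B) = √(-3 + y) (F(y, B) = √(y + (1 - 4 + 0)) = √(y - 3) = √(-3 + y))
28341 + (1/(F(5, h(-2)) - 111) - 51)*69 = 28341 + (1/(√(-3 + 5) - 111) - 51)*69 = 28341 + (1/(√2 - 111) - 51)*69 = 28341 + (1/(-111 + √2) - 51)*69 = 28341 + (-51 + 1/(-111 + √2))*69 = 28341 + (-3519 + 69/(-111 + √2)) = 24822 + 69/(-111 + √2)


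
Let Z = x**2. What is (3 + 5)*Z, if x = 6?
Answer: 288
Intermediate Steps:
Z = 36 (Z = 6**2 = 36)
(3 + 5)*Z = (3 + 5)*36 = 8*36 = 288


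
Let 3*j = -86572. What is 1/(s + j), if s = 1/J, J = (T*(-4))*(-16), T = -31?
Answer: -5952/171758851 ≈ -3.4653e-5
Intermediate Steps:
J = -1984 (J = -31*(-4)*(-16) = 124*(-16) = -1984)
j = -86572/3 (j = (⅓)*(-86572) = -86572/3 ≈ -28857.)
s = -1/1984 (s = 1/(-1984) = -1/1984 ≈ -0.00050403)
1/(s + j) = 1/(-1/1984 - 86572/3) = 1/(-171758851/5952) = -5952/171758851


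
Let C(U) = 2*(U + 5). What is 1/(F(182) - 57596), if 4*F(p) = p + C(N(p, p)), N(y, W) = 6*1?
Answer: -1/57545 ≈ -1.7378e-5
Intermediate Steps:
N(y, W) = 6
C(U) = 10 + 2*U (C(U) = 2*(5 + U) = 10 + 2*U)
F(p) = 11/2 + p/4 (F(p) = (p + (10 + 2*6))/4 = (p + (10 + 12))/4 = (p + 22)/4 = (22 + p)/4 = 11/2 + p/4)
1/(F(182) - 57596) = 1/((11/2 + (¼)*182) - 57596) = 1/((11/2 + 91/2) - 57596) = 1/(51 - 57596) = 1/(-57545) = -1/57545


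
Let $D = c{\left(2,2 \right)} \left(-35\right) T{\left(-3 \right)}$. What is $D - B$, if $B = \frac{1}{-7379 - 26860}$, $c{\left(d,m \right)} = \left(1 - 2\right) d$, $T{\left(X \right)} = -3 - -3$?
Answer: $\frac{1}{34239} \approx 2.9206 \cdot 10^{-5}$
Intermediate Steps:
$T{\left(X \right)} = 0$ ($T{\left(X \right)} = -3 + 3 = 0$)
$c{\left(d,m \right)} = - d$
$B = - \frac{1}{34239}$ ($B = \frac{1}{-34239} = - \frac{1}{34239} \approx -2.9206 \cdot 10^{-5}$)
$D = 0$ ($D = \left(-1\right) 2 \left(-35\right) 0 = \left(-2\right) \left(-35\right) 0 = 70 \cdot 0 = 0$)
$D - B = 0 - - \frac{1}{34239} = 0 + \frac{1}{34239} = \frac{1}{34239}$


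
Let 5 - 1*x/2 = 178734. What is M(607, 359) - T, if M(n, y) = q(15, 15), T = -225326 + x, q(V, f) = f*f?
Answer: 583009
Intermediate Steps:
x = -357458 (x = 10 - 2*178734 = 10 - 357468 = -357458)
q(V, f) = f²
T = -582784 (T = -225326 - 357458 = -582784)
M(n, y) = 225 (M(n, y) = 15² = 225)
M(607, 359) - T = 225 - 1*(-582784) = 225 + 582784 = 583009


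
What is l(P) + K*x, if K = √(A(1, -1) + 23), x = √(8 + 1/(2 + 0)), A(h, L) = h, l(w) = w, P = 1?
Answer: 1 + 2*√51 ≈ 15.283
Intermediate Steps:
x = √34/2 (x = √(8 + 1/2) = √(8 + ½) = √(17/2) = √34/2 ≈ 2.9155)
K = 2*√6 (K = √(1 + 23) = √24 = 2*√6 ≈ 4.8990)
l(P) + K*x = 1 + (2*√6)*(√34/2) = 1 + 2*√51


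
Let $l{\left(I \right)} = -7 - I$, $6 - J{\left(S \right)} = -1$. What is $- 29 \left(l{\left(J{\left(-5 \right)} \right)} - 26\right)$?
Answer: $1160$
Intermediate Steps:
$J{\left(S \right)} = 7$ ($J{\left(S \right)} = 6 - -1 = 6 + 1 = 7$)
$- 29 \left(l{\left(J{\left(-5 \right)} \right)} - 26\right) = - 29 \left(\left(-7 - 7\right) - 26\right) = - 29 \left(-14 - 26\right) = \left(-29\right) \left(-40\right) = 1160$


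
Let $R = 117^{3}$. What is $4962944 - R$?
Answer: $3361331$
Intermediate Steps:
$R = 1601613$
$4962944 - R = 4962944 - 1601613 = 3361331$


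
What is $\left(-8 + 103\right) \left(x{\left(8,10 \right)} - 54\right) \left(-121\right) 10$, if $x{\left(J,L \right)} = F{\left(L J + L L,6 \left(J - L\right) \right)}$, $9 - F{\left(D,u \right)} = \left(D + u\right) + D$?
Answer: $45175350$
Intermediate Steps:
$F{\left(D,u \right)} = 9 - u - 2 D$ ($F{\left(D,u \right)} = 9 - \left(\left(D + u\right) + D\right) = 9 - \left(u + 2 D\right) = 9 - u - 2 D$)
$x{\left(J,L \right)} = 9 - 6 J - 2 L^{2} + 6 L - 2 J L$ ($x{\left(J,L \right)} = 9 - 6 \left(J - L\right) - 2 \left(L J + L L\right) = 9 - \left(- 6 L + 6 J\right) - 2 \left(J L + L^{2}\right) = 9 - \left(- 6 L + 6 J\right) - 2 \left(L^{2} + J L\right) = 9 - \left(- 6 L + 6 J\right) - \left(2 L^{2} + 2 J L\right) = 9 - 6 J - 2 L^{2} + 6 L - 2 J L$)
$\left(-8 + 103\right) \left(x{\left(8,10 \right)} - 54\right) \left(-121\right) 10 = \left(-8 + 103\right) \left(\left(9 - 48 + 6 \cdot 10 - 20 \left(8 + 10\right)\right) - 54\right) \left(-121\right) 10 = 95 \left(\left(9 - 48 + 60 - 20 \cdot 18\right) - 54\right) \left(-121\right) 10 = 95 \left(\left(9 - 48 + 60 - 360\right) - 54\right) \left(-121\right) 10 = 95 \left(-339 - 54\right) \left(-121\right) 10 = 95 \left(-393\right) \left(-121\right) 10 = \left(-37335\right) \left(-121\right) 10 = 4517535 \cdot 10 = 45175350$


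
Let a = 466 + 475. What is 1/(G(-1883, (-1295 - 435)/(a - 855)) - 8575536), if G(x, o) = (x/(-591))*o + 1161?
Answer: -25413/217902220670 ≈ -1.1663e-7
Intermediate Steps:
a = 941
G(x, o) = 1161 - o*x/591 (G(x, o) = (x*(-1/591))*o + 1161 = (-x/591)*o + 1161 = -o*x/591 + 1161 = 1161 - o*x/591)
1/(G(-1883, (-1295 - 435)/(a - 855)) - 8575536) = 1/((1161 - 1/591*(-1295 - 435)/(941 - 855)*(-1883)) - 8575536) = 1/((1161 - 1/591*(-1730/86)*(-1883)) - 8575536) = 1/((1161 - 1/591*(-1730*1/86)*(-1883)) - 8575536) = 1/((1161 - 1/591*(-865/43)*(-1883)) - 8575536) = 1/((1161 - 1628795/25413) - 8575536) = 1/(27875698/25413 - 8575536) = 1/(-217902220670/25413) = -25413/217902220670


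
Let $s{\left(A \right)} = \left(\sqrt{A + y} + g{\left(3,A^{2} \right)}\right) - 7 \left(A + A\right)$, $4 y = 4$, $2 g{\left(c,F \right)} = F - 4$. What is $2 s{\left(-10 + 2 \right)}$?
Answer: $284 + 2 i \sqrt{7} \approx 284.0 + 5.2915 i$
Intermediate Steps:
$g{\left(c,F \right)} = -2 + \frac{F}{2}$ ($g{\left(c,F \right)} = \frac{F - 4}{2} = \frac{-4 + F}{2} = -2 + \frac{F}{2}$)
$y = 1$ ($y = \frac{1}{4} \cdot 4 = 1$)
$s{\left(A \right)} = -2 + \sqrt{1 + A} + \frac{A^{2}}{2} - 14 A$ ($s{\left(A \right)} = \left(\sqrt{A + 1} + \left(-2 + \frac{A^{2}}{2}\right)\right) - 7 \left(A + A\right) = \left(\sqrt{1 + A} + \left(-2 + \frac{A^{2}}{2}\right)\right) - 7 \cdot 2 A = \left(-2 + \sqrt{1 + A} + \frac{A^{2}}{2}\right) - 14 A = -2 + \sqrt{1 + A} + \frac{A^{2}}{2} - 14 A$)
$2 s{\left(-10 + 2 \right)} = 2 \left(-2 + \sqrt{1 + \left(-10 + 2\right)} + \frac{\left(-10 + 2\right)^{2}}{2} - 14 \left(-10 + 2\right)\right) = 2 \left(-2 + \sqrt{1 - 8} + \frac{\left(-8\right)^{2}}{2} - -112\right) = 2 \left(-2 + \sqrt{-7} + \frac{1}{2} \cdot 64 + 112\right) = 2 \left(-2 + i \sqrt{7} + 32 + 112\right) = 2 \left(142 + i \sqrt{7}\right) = 284 + 2 i \sqrt{7}$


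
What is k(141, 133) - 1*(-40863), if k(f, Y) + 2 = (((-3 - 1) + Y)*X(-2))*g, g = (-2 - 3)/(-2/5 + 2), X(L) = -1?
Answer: 330113/8 ≈ 41264.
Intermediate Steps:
g = -25/8 (g = -5/(-2*⅕ + 2) = -5/(-⅖ + 2) = -5/8/5 = -5*5/8 = -25/8 ≈ -3.1250)
k(f, Y) = -29/2 + 25*Y/8 (k(f, Y) = -2 + (((-3 - 1) + Y)*(-1))*(-25/8) = -2 + ((-4 + Y)*(-1))*(-25/8) = -2 + (4 - Y)*(-25/8) = -2 + (-25/2 + 25*Y/8) = -29/2 + 25*Y/8)
k(141, 133) - 1*(-40863) = (-29/2 + (25/8)*133) - 1*(-40863) = (-29/2 + 3325/8) + 40863 = 3209/8 + 40863 = 330113/8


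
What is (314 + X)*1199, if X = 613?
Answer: 1111473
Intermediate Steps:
(314 + X)*1199 = (314 + 613)*1199 = 927*1199 = 1111473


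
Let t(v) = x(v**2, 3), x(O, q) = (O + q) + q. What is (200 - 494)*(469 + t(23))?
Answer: -295176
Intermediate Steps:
x(O, q) = O + 2*q
t(v) = 6 + v**2 (t(v) = v**2 + 2*3 = v**2 + 6 = 6 + v**2)
(200 - 494)*(469 + t(23)) = (200 - 494)*(469 + (6 + 23**2)) = -294*(469 + (6 + 529)) = -294*(469 + 535) = -294*1004 = -295176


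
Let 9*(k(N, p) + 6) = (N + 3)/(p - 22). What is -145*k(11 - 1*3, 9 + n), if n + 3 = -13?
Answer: 7885/9 ≈ 876.11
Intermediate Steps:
n = -16 (n = -3 - 13 = -16)
k(N, p) = -6 + (3 + N)/(9*(-22 + p)) (k(N, p) = -6 + ((N + 3)/(p - 22))/9 = -6 + ((3 + N)/(-22 + p))/9 = -6 + (3 + N)/(9*(-22 + p)))
-145*k(11 - 1*3, 9 + n) = -145*(1191 + (11 - 1*3) - 54*(9 - 16))/(9*(-22 + (9 - 16))) = -145*(1191 + (11 - 3) - 54*(-7))/(9*(-22 - 7)) = -145*(1191 + 8 + 378)/(9*(-29)) = -145*(-1)*1577/(9*29) = -145*(-1577/261) = 7885/9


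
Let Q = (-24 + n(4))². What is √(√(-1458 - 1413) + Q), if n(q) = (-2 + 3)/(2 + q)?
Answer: √(20449 + 108*I*√319)/6 ≈ 23.86 + 1.1228*I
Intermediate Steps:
n(q) = 1/(2 + q)
Q = 20449/36 (Q = (-24 + 1/(2 + 4))² = (-24 + 1/6)² = (-24 + ⅙)² = (-143/6)² = 20449/36 ≈ 568.03)
√(√(-1458 - 1413) + Q) = √(√(-1458 - 1413) + 20449/36) = √(√(-2871) + 20449/36) = √(3*I*√319 + 20449/36) = √(20449/36 + 3*I*√319)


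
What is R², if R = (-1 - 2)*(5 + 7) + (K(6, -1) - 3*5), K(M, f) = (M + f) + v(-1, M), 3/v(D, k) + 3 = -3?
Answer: 8649/4 ≈ 2162.3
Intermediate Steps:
v(D, k) = -½ (v(D, k) = 3/(-3 - 3) = 3/(-6) = 3*(-⅙) = -½)
K(M, f) = -½ + M + f (K(M, f) = (M + f) - ½ = -½ + M + f)
R = -93/2 (R = (-1 - 2)*(5 + 7) + ((-½ + 6 - 1) - 3*5) = -3*12 + (9/2 - 15) = -36 - 21/2 = -93/2 ≈ -46.500)
R² = (-93/2)² = 8649/4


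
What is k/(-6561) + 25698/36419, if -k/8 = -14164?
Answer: -3958105150/238945059 ≈ -16.565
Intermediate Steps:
k = 113312 (k = -8*(-14164) = 113312)
k/(-6561) + 25698/36419 = 113312/(-6561) + 25698/36419 = 113312*(-1/6561) + 25698*(1/36419) = -113312/6561 + 25698/36419 = -3958105150/238945059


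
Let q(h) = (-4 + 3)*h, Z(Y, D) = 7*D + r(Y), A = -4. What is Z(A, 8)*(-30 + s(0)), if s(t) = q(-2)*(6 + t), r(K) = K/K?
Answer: -1026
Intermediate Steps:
r(K) = 1
Z(Y, D) = 1 + 7*D (Z(Y, D) = 7*D + 1 = 1 + 7*D)
q(h) = -h
s(t) = 12 + 2*t (s(t) = (-1*(-2))*(6 + t) = 2*(6 + t) = 12 + 2*t)
Z(A, 8)*(-30 + s(0)) = (1 + 7*8)*(-30 + (12 + 2*0)) = (1 + 56)*(-30 + (12 + 0)) = 57*(-30 + 12) = 57*(-18) = -1026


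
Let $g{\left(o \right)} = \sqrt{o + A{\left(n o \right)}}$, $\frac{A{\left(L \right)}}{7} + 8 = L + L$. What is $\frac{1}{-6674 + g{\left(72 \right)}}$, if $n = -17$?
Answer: $- \frac{3337}{22279698} - \frac{i \sqrt{1070}}{11139849} \approx -0.00014978 - 2.9364 \cdot 10^{-6} i$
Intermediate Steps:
$A{\left(L \right)} = -56 + 14 L$ ($A{\left(L \right)} = -56 + 7 \left(L + L\right) = -56 + 7 \cdot 2 L = -56 + 14 L$)
$g{\left(o \right)} = \sqrt{-56 - 237 o}$ ($g{\left(o \right)} = \sqrt{o + \left(-56 + 14 \left(- 17 o\right)\right)} = \sqrt{o - \left(56 + 238 o\right)} = \sqrt{-56 - 237 o}$)
$\frac{1}{-6674 + g{\left(72 \right)}} = \frac{1}{-6674 + \sqrt{-56 - 17064}} = \frac{1}{-6674 + \sqrt{-17120}} = \frac{1}{-6674 + 4 i \sqrt{1070}}$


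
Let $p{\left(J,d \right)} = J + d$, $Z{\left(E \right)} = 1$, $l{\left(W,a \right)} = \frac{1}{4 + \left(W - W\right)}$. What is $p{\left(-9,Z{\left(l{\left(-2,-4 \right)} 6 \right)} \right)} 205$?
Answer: $-1640$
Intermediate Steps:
$l{\left(W,a \right)} = \frac{1}{4}$ ($l{\left(W,a \right)} = \frac{1}{4 + 0} = \frac{1}{4}$)
$p{\left(-9,Z{\left(l{\left(-2,-4 \right)} 6 \right)} \right)} 205 = \left(-9 + 1\right) 205 = \left(-8\right) 205 = -1640$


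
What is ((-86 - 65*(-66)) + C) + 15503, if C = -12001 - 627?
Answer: 7079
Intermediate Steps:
C = -12628
((-86 - 65*(-66)) + C) + 15503 = ((-86 - 65*(-66)) - 12628) + 15503 = ((-86 + 4290) - 12628) + 15503 = (4204 - 12628) + 15503 = -8424 + 15503 = 7079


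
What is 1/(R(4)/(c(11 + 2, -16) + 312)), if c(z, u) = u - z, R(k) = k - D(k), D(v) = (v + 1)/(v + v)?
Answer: 2264/27 ≈ 83.852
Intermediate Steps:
D(v) = (1 + v)/(2*v) (D(v) = (1 + v)/((2*v)) = (1 + v)*(1/(2*v)) = (1 + v)/(2*v))
R(k) = k - (1 + k)/(2*k)
1/(R(4)/(c(11 + 2, -16) + 312)) = 1/((-½ + 4 - ½/4)/((-16 - (11 + 2)) + 312)) = 1/((-½ + 4 - ½*¼)/((-16 - 1*13) + 312)) = 1/((-½ + 4 - ⅛)/((-16 - 13) + 312)) = 1/(27/(8*(-29 + 312))) = 1/((27/8)/283) = 1/((27/8)*(1/283)) = 1/(27/2264) = 2264/27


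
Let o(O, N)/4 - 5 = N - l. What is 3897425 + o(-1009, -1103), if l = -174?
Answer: 3893729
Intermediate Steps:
o(O, N) = 716 + 4*N (o(O, N) = 20 + 4*(N - 1*(-174)) = 20 + 4*(N + 174) = 20 + 4*(174 + N) = 20 + (696 + 4*N) = 716 + 4*N)
3897425 + o(-1009, -1103) = 3897425 + (716 + 4*(-1103)) = 3897425 + (716 - 4412) = 3897425 - 3696 = 3893729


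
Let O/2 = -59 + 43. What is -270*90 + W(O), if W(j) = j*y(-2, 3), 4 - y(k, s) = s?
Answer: -24332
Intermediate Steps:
O = -32 (O = 2*(-59 + 43) = 2*(-16) = -32)
y(k, s) = 4 - s
W(j) = j (W(j) = j*(4 - 1*3) = j*(4 - 3) = j*1 = j)
-270*90 + W(O) = -270*90 - 32 = -24300 - 32 = -24332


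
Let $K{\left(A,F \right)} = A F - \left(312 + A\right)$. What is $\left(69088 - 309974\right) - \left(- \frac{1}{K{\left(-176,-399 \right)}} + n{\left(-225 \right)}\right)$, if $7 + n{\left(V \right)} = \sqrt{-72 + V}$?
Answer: $- \frac{16882727351}{70088} - 3 i \sqrt{33} \approx -2.4088 \cdot 10^{5} - 17.234 i$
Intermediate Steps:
$n{\left(V \right)} = -7 + \sqrt{-72 + V}$
$K{\left(A,F \right)} = -312 - A + A F$
$\left(69088 - 309974\right) - \left(- \frac{1}{K{\left(-176,-399 \right)}} + n{\left(-225 \right)}\right) = \left(69088 - 309974\right) - \left(-7 + \sqrt{-72 - 225} - \frac{1}{-312 - -176 - -70224}\right) = -240886 - \left(-7 + \sqrt{-297} - \frac{1}{-312 + 176 + 70224}\right) = -240886 - \left(-7 - \frac{1}{70088} + 3 i \sqrt{33}\right) = -240886 + \left(\frac{1}{70088} + \left(7 - 3 i \sqrt{33}\right)\right) = -240886 + \left(\frac{490617}{70088} - 3 i \sqrt{33}\right) = - \frac{16882727351}{70088} - 3 i \sqrt{33}$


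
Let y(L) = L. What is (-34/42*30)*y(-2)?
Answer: 340/7 ≈ 48.571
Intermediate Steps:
(-34/42*30)*y(-2) = (-34/42*30)*(-2) = (-34*1/42*30)*(-2) = -17/21*30*(-2) = -170/7*(-2) = 340/7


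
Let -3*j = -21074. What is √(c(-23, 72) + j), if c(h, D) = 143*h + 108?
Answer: √34593/3 ≈ 61.997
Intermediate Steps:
c(h, D) = 108 + 143*h
j = 21074/3 (j = -⅓*(-21074) = 21074/3 ≈ 7024.7)
√(c(-23, 72) + j) = √((108 + 143*(-23)) + 21074/3) = √((108 - 3289) + 21074/3) = √(-3181 + 21074/3) = √(11531/3) = √34593/3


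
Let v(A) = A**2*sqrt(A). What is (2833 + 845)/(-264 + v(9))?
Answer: -1226/7 ≈ -175.14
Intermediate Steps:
v(A) = A**(5/2)
(2833 + 845)/(-264 + v(9)) = (2833 + 845)/(-264 + 9**(5/2)) = 3678/(-264 + 243) = 3678/(-21) = 3678*(-1/21) = -1226/7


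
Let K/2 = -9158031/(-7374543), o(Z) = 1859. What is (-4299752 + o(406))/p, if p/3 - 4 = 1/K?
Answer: -8746719406374/26879597 ≈ -3.2540e+5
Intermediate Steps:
K = 6105354/2458181 (K = 2*(-9158031/(-7374543)) = 2*(-9158031*(-1/7374543)) = 2*(3052677/2458181) = 6105354/2458181 ≈ 2.4837)
p = 26879597/2035118 (p = 12 + 3/(6105354/2458181) = 12 + 3*(2458181/6105354) = 12 + 2458181/2035118 = 26879597/2035118 ≈ 13.208)
(-4299752 + o(406))/p = (-4299752 + 1859)/(26879597/2035118) = -4297893*2035118/26879597 = -8746719406374/26879597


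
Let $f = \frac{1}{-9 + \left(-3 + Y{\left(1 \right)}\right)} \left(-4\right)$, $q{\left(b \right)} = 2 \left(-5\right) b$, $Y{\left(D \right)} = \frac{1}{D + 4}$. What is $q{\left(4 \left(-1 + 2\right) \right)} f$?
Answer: $- \frac{800}{59} \approx -13.559$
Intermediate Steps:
$Y{\left(D \right)} = \frac{1}{4 + D}$
$q{\left(b \right)} = - 10 b$
$f = \frac{20}{59}$ ($f = \frac{1}{-9 - \left(3 - \frac{1}{4 + 1}\right)} \left(-4\right) = \frac{1}{-9 - \left(3 - \frac{1}{5}\right)} \left(-4\right) = \frac{1}{-9 + \left(-3 + \frac{1}{5}\right)} \left(-4\right) = \frac{1}{-9 - \frac{14}{5}} \left(-4\right) = \frac{1}{- \frac{59}{5}} \left(-4\right) = \left(- \frac{5}{59}\right) \left(-4\right) = \frac{20}{59} \approx 0.33898$)
$q{\left(4 \left(-1 + 2\right) \right)} f = - 10 \cdot 4 \left(-1 + 2\right) \frac{20}{59} = - 10 \cdot 4 \cdot 1 \cdot \frac{20}{59} = \left(-10\right) 4 \cdot \frac{20}{59} = \left(-40\right) \frac{20}{59} = - \frac{800}{59}$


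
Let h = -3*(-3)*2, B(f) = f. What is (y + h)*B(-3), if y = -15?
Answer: -9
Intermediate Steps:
h = 18 (h = 9*2 = 18)
(y + h)*B(-3) = (-15 + 18)*(-3) = 3*(-3) = -9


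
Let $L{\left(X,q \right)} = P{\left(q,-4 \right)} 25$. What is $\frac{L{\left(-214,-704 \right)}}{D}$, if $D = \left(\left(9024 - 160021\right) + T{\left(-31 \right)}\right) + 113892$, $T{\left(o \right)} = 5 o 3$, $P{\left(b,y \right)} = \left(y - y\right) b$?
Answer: $0$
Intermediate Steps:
$P{\left(b,y \right)} = 0$ ($P{\left(b,y \right)} = 0 b = 0$)
$L{\left(X,q \right)} = 0$ ($L{\left(X,q \right)} = 0 \cdot 25 = 0$)
$T{\left(o \right)} = 15 o$
$D = -37570$ ($D = \left(\left(9024 - 160021\right) + 15 \left(-31\right)\right) + 113892 = \left(\left(9024 - 160021\right) - 465\right) + 113892 = \left(-150997 - 465\right) + 113892 = -151462 + 113892 = -37570$)
$\frac{L{\left(-214,-704 \right)}}{D} = \frac{0}{-37570} = 0 \left(- \frac{1}{37570}\right) = 0$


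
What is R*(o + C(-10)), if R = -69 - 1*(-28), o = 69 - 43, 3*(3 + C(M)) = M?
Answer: -2419/3 ≈ -806.33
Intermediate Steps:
C(M) = -3 + M/3
o = 26
R = -41 (R = -69 + 28 = -41)
R*(o + C(-10)) = -41*(26 + (-3 + (⅓)*(-10))) = -41*(26 + (-3 - 10/3)) = -41*(26 - 19/3) = -41*59/3 = -2419/3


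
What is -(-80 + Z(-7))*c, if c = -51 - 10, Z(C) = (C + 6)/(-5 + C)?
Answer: -58499/12 ≈ -4874.9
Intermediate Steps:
Z(C) = (6 + C)/(-5 + C)
c = -61
-(-80 + Z(-7))*c = -(-80 + (6 - 7)/(-5 - 7))*(-61) = -(-80 - 1/(-12))*(-61) = -(-80 - 1/12*(-1))*(-61) = -(-80 + 1/12)*(-61) = -(-959)*(-61)/12 = -1*58499/12 = -58499/12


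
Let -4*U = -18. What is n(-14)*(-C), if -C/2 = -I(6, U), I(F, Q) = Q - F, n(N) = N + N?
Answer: -84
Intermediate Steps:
n(N) = 2*N
U = 9/2 (U = -1/4*(-18) = 9/2 ≈ 4.5000)
C = -3 (C = -(-2)*(9/2 - 1*6) = -(-2)*(9/2 - 6) = -(-2)*(-3)/2 = -2*3/2 = -3)
n(-14)*(-C) = (2*(-14))*(-1*(-3)) = -28*3 = -84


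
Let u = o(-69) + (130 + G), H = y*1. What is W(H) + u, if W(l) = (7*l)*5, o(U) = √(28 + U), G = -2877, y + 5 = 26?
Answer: -2012 + I*√41 ≈ -2012.0 + 6.4031*I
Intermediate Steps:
y = 21 (y = -5 + 26 = 21)
H = 21 (H = 21*1 = 21)
W(l) = 35*l
u = -2747 + I*√41 (u = √(28 - 69) + (130 - 2877) = √(-41) - 2747 = I*√41 - 2747 = -2747 + I*√41 ≈ -2747.0 + 6.4031*I)
W(H) + u = 35*21 + (-2747 + I*√41) = 735 + (-2747 + I*√41) = -2012 + I*√41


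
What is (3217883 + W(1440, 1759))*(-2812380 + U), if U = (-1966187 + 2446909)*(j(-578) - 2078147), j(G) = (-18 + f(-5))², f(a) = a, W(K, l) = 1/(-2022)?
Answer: -3249243994864295164400/1011 ≈ -3.2139e+18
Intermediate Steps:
W(K, l) = -1/2022
j(G) = 529 (j(G) = (-18 - 5)² = (-23)² = 529)
U = -998756680196 (U = (-1966187 + 2446909)*(529 - 2078147) = 480722*(-2077618) = -998756680196)
(3217883 + W(1440, 1759))*(-2812380 + U) = (3217883 - 1/2022)*(-2812380 - 998756680196) = (6506559425/2022)*(-998759492576) = -3249243994864295164400/1011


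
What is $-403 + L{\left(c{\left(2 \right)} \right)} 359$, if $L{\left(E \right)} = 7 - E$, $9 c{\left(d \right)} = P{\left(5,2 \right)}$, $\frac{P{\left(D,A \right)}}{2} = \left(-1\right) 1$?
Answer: $\frac{19708}{9} \approx 2189.8$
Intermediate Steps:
$P{\left(D,A \right)} = -2$ ($P{\left(D,A \right)} = 2 \left(\left(-1\right) 1\right) = 2 \left(-1\right) = -2$)
$c{\left(d \right)} = - \frac{2}{9}$ ($c{\left(d \right)} = \frac{1}{9} \left(-2\right) = - \frac{2}{9}$)
$-403 + L{\left(c{\left(2 \right)} \right)} 359 = -403 + \left(7 - - \frac{2}{9}\right) 359 = -403 + \left(7 + \frac{2}{9}\right) 359 = -403 + \frac{65}{9} \cdot 359 = -403 + \frac{23335}{9} = \frac{19708}{9}$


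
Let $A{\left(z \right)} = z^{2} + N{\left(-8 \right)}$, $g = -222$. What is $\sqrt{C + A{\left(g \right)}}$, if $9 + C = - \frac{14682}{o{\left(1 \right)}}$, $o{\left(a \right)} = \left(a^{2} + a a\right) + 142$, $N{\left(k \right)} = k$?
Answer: $\frac{\sqrt{7079766}}{12} \approx 221.73$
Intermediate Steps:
$o{\left(a \right)} = 142 + 2 a^{2}$ ($o{\left(a \right)} = \left(a^{2} + a^{2}\right) + 142 = 2 a^{2} + 142 = 142 + 2 a^{2}$)
$A{\left(z \right)} = -8 + z^{2}$ ($A{\left(z \right)} = z^{2} - 8 = -8 + z^{2}$)
$C = - \frac{2663}{24}$ ($C = -9 - \frac{14682}{142 + 2 \cdot 1^{2}} = -9 - \frac{14682}{142 + 2 \cdot 1} = -9 - \frac{14682}{142 + 2} = -9 - \frac{14682}{144} = -9 - \frac{2447}{24} = - \frac{2663}{24} \approx -110.96$)
$\sqrt{C + A{\left(g \right)}} = \sqrt{- \frac{2663}{24} - \left(8 - \left(-222\right)^{2}\right)} = \sqrt{- \frac{2663}{24} + \left(-8 + 49284\right)} = \sqrt{- \frac{2663}{24} + 49276} = \sqrt{\frac{1179961}{24}} = \frac{\sqrt{7079766}}{12}$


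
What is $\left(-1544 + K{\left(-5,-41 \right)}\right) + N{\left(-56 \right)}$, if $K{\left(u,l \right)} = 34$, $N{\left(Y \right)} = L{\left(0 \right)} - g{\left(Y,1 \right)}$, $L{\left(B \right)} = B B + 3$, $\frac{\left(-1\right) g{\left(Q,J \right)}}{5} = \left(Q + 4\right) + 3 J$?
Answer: $-1752$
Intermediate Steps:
$g{\left(Q,J \right)} = -20 - 15 J - 5 Q$ ($g{\left(Q,J \right)} = - 5 \left(\left(Q + 4\right) + 3 J\right) = - 5 \left(\left(4 + Q\right) + 3 J\right) = - 5 \left(4 + Q + 3 J\right) = -20 - 15 J - 5 Q$)
$L{\left(B \right)} = 3 + B^{2}$ ($L{\left(B \right)} = B^{2} + 3 = 3 + B^{2}$)
$N{\left(Y \right)} = 38 + 5 Y$ ($N{\left(Y \right)} = \left(3 + 0^{2}\right) - \left(-20 - 15 - 5 Y\right) = \left(3 + 0\right) - \left(-20 - 15 - 5 Y\right) = 3 - \left(-35 - 5 Y\right) = 3 + \left(35 + 5 Y\right) = 38 + 5 Y$)
$\left(-1544 + K{\left(-5,-41 \right)}\right) + N{\left(-56 \right)} = \left(-1544 + 34\right) + \left(38 + 5 \left(-56\right)\right) = -1510 + \left(38 - 280\right) = -1510 - 242 = -1752$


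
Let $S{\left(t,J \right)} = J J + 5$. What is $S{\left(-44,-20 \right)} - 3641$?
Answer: $-3236$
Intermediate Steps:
$S{\left(t,J \right)} = 5 + J^{2}$ ($S{\left(t,J \right)} = J^{2} + 5 = 5 + J^{2}$)
$S{\left(-44,-20 \right)} - 3641 = \left(5 + \left(-20\right)^{2}\right) - 3641 = \left(5 + 400\right) - 3641 = 405 - 3641 = -3236$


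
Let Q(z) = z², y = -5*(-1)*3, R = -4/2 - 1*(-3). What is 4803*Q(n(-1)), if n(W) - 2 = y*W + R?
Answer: 691632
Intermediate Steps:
R = 1 (R = -4*½ + 3 = -2 + 3 = 1)
y = 15 (y = 5*3 = 15)
n(W) = 3 + 15*W (n(W) = 2 + (15*W + 1) = 2 + (1 + 15*W) = 3 + 15*W)
4803*Q(n(-1)) = 4803*(3 + 15*(-1))² = 4803*(3 - 15)² = 4803*(-12)² = 4803*144 = 691632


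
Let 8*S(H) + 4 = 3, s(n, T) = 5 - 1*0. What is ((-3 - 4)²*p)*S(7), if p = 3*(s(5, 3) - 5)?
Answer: 0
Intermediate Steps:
s(n, T) = 5 (s(n, T) = 5 + 0 = 5)
S(H) = -⅛ (S(H) = -½ + (⅛)*3 = -½ + 3/8 = -⅛)
p = 0 (p = 3*(5 - 5) = 3*0 = 0)
((-3 - 4)²*p)*S(7) = ((-3 - 4)²*0)*(-⅛) = ((-7)²*0)*(-⅛) = (49*0)*(-⅛) = 0*(-⅛) = 0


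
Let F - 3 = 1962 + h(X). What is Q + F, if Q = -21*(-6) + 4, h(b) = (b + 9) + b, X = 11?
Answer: 2126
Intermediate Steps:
h(b) = 9 + 2*b (h(b) = (9 + b) + b = 9 + 2*b)
F = 1996 (F = 3 + (1962 + (9 + 2*11)) = 3 + (1962 + (9 + 22)) = 3 + (1962 + 31) = 3 + 1993 = 1996)
Q = 130 (Q = 126 + 4 = 130)
Q + F = 130 + 1996 = 2126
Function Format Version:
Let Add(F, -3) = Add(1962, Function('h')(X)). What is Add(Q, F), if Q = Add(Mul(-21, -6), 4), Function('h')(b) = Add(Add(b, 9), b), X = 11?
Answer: 2126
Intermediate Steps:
Function('h')(b) = Add(9, Mul(2, b)) (Function('h')(b) = Add(Add(9, b), b) = Add(9, Mul(2, b)))
F = 1996 (F = Add(3, Add(1962, Add(9, Mul(2, 11)))) = Add(3, Add(1962, Add(9, 22))) = Add(3, Add(1962, 31)) = Add(3, 1993) = 1996)
Q = 130 (Q = Add(126, 4) = 130)
Add(Q, F) = Add(130, 1996) = 2126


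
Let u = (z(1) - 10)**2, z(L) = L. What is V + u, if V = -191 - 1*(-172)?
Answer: 62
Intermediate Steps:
V = -19 (V = -191 + 172 = -19)
u = 81 (u = (1 - 10)**2 = (-9)**2 = 81)
V + u = -19 + 81 = 62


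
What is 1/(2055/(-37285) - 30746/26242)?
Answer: -97843297/120029192 ≈ -0.81516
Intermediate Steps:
1/(2055/(-37285) - 30746/26242) = 1/(2055*(-1/37285) - 30746*1/26242) = 1/(-411/7457 - 15373/13121) = 1/(-120029192/97843297) = -97843297/120029192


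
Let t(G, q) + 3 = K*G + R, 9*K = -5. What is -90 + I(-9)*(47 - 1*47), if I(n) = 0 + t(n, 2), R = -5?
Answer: -90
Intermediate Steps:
K = -5/9 (K = (⅑)*(-5) = -5/9 ≈ -0.55556)
t(G, q) = -8 - 5*G/9 (t(G, q) = -3 + (-5*G/9 - 5) = -3 + (-5 - 5*G/9) = -8 - 5*G/9)
I(n) = -8 - 5*n/9 (I(n) = 0 + (-8 - 5*n/9) = -8 - 5*n/9)
-90 + I(-9)*(47 - 1*47) = -90 + (-8 - 5/9*(-9))*(47 - 1*47) = -90 + (-8 + 5)*(47 - 47) = -90 - 3*0 = -90 + 0 = -90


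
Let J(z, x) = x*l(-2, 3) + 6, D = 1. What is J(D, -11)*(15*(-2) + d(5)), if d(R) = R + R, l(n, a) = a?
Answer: 540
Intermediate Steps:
d(R) = 2*R
J(z, x) = 6 + 3*x (J(z, x) = x*3 + 6 = 3*x + 6 = 6 + 3*x)
J(D, -11)*(15*(-2) + d(5)) = (6 + 3*(-11))*(15*(-2) + 2*5) = (6 - 33)*(-30 + 10) = -27*(-20) = 540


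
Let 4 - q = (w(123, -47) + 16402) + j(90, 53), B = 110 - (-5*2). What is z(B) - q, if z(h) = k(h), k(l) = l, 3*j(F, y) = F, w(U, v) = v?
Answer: 16501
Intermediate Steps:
B = 120 (B = 110 - (-10) = 110 - 1*(-10) = 110 + 10 = 120)
j(F, y) = F/3
z(h) = h
q = -16381 (q = 4 - ((-47 + 16402) + (⅓)*90) = 4 - (16355 + 30) = 4 - 1*16385 = 4 - 16385 = -16381)
z(B) - q = 120 - 1*(-16381) = 120 + 16381 = 16501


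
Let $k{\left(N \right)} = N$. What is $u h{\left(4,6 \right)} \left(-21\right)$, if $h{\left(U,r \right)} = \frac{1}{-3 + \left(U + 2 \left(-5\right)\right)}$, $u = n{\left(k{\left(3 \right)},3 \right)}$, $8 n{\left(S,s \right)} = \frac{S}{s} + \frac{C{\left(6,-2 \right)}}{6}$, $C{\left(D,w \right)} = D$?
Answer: $\frac{7}{12} \approx 0.58333$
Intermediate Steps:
$n{\left(S,s \right)} = \frac{1}{8} + \frac{S}{8 s}$ ($n{\left(S,s \right)} = \frac{\frac{S}{s} + \frac{6}{6}}{8} = \frac{\frac{S}{s} + 6 \cdot \frac{1}{6}}{8} = \frac{\frac{S}{s} + 1}{8} = \frac{1 + \frac{S}{s}}{8} = \frac{1}{8} + \frac{S}{8 s}$)
$u = \frac{1}{4}$ ($u = \frac{3 + 3}{8 \cdot 3} = \frac{1}{8} \cdot \frac{1}{3} \cdot 6 = \frac{1}{4} \approx 0.25$)
$h{\left(U,r \right)} = \frac{1}{-13 + U}$ ($h{\left(U,r \right)} = \frac{1}{-3 + \left(U - 10\right)} = \frac{1}{-3 + \left(-10 + U\right)} = \frac{1}{-13 + U}$)
$u h{\left(4,6 \right)} \left(-21\right) = \frac{1}{4 \left(-13 + 4\right)} \left(-21\right) = \frac{1}{4 \left(-9\right)} \left(-21\right) = \frac{1}{4} \left(- \frac{1}{9}\right) \left(-21\right) = \left(- \frac{1}{36}\right) \left(-21\right) = \frac{7}{12}$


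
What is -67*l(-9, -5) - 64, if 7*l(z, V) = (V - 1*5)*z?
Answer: -6478/7 ≈ -925.43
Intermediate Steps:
l(z, V) = z*(-5 + V)/7 (l(z, V) = ((V - 1*5)*z)/7 = ((V - 5)*z)/7 = ((-5 + V)*z)/7 = (z*(-5 + V))/7 = z*(-5 + V)/7)
-67*l(-9, -5) - 64 = -67*(-9)*(-5 - 5)/7 - 64 = -67*(-9)*(-10)/7 - 64 = -67*90/7 - 64 = -6030/7 - 64 = -6478/7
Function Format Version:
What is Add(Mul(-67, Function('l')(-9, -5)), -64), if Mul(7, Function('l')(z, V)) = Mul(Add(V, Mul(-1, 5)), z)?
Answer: Rational(-6478, 7) ≈ -925.43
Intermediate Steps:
Function('l')(z, V) = Mul(Rational(1, 7), z, Add(-5, V)) (Function('l')(z, V) = Mul(Rational(1, 7), Mul(Add(V, Mul(-1, 5)), z)) = Mul(Rational(1, 7), Mul(Add(V, -5), z)) = Mul(Rational(1, 7), Mul(Add(-5, V), z)) = Mul(Rational(1, 7), Mul(z, Add(-5, V))) = Mul(Rational(1, 7), z, Add(-5, V)))
Add(Mul(-67, Function('l')(-9, -5)), -64) = Add(Mul(-67, Mul(Rational(1, 7), -9, Add(-5, -5))), -64) = Add(Mul(-67, Mul(Rational(1, 7), -9, -10)), -64) = Add(Mul(-67, Rational(90, 7)), -64) = Add(Rational(-6030, 7), -64) = Rational(-6478, 7)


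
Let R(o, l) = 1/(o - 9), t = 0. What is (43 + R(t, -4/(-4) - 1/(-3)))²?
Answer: 148996/81 ≈ 1839.5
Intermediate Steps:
R(o, l) = 1/(-9 + o)
(43 + R(t, -4/(-4) - 1/(-3)))² = (43 + 1/(-9 + 0))² = (43 + 1/(-9))² = (43 - ⅑)² = (386/9)² = 148996/81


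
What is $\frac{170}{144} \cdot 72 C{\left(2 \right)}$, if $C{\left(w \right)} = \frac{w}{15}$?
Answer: $\frac{34}{3} \approx 11.333$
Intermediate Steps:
$C{\left(w \right)} = \frac{w}{15}$ ($C{\left(w \right)} = w \frac{1}{15} = \frac{w}{15}$)
$\frac{170}{144} \cdot 72 C{\left(2 \right)} = \frac{170}{144} \cdot 72 \cdot \frac{1}{15} \cdot 2 = 170 \cdot \frac{1}{144} \cdot 72 \cdot \frac{2}{15} = \frac{85}{72} \cdot 72 \cdot \frac{2}{15} = 85 \cdot \frac{2}{15} = \frac{34}{3}$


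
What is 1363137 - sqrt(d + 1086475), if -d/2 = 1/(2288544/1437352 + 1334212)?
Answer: 1363137 - sqrt(3902085467344244082022203047)/59929205474 ≈ 1.3621e+6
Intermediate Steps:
d = -179669/119858410948 (d = -2/(2288544/1437352 + 1334212) = -2/(2288544*(1/1437352) + 1334212) = -2/(286068/179669 + 1334212) = -2/239716821896/179669 = -2*179669/239716821896 = -179669/119858410948 ≈ -1.4990e-6)
1363137 - sqrt(d + 1086475) = 1363137 - sqrt(-179669/119858410948 + 1086475) = 1363137 - sqrt(130223167034548631/119858410948) = 1363137 - sqrt(3902085467344244082022203047)/59929205474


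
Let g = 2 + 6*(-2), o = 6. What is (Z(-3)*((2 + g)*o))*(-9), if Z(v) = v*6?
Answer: -7776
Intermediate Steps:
Z(v) = 6*v
g = -10 (g = 2 - 12 = -10)
(Z(-3)*((2 + g)*o))*(-9) = ((6*(-3))*((2 - 10)*6))*(-9) = -(-144)*6*(-9) = -18*(-48)*(-9) = 864*(-9) = -7776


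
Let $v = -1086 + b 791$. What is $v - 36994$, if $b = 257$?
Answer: $165207$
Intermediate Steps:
$v = 202201$ ($v = -1086 + 257 \cdot 791 = -1086 + 203287 = 202201$)
$v - 36994 = 202201 - 36994 = 165207$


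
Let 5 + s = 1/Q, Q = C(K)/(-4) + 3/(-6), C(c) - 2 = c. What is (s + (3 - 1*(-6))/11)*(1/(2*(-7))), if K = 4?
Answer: 103/308 ≈ 0.33442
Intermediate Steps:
C(c) = 2 + c
Q = -2 (Q = (2 + 4)/(-4) + 3/(-6) = 6*(-1/4) + 3*(-1/6) = -3/2 - 1/2 = -2)
s = -11/2 (s = -5 + 1/(-2) = -5 - 1/2 = -11/2 ≈ -5.5000)
(s + (3 - 1*(-6))/11)*(1/(2*(-7))) = (-11/2 + (3 - 1*(-6))/11)*(1/(2*(-7))) = (-11/2 + (3 + 6)*(1/11))*((1/2)*(-1/7)) = (-11/2 + 9*(1/11))*(-1/14) = (-11/2 + 9/11)*(-1/14) = -103/22*(-1/14) = 103/308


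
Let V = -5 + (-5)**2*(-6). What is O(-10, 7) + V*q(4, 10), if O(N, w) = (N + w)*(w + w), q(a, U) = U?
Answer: -1592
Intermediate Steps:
V = -155 (V = -5 + 25*(-6) = -5 - 150 = -155)
O(N, w) = 2*w*(N + w) (O(N, w) = (N + w)*(2*w) = 2*w*(N + w))
O(-10, 7) + V*q(4, 10) = 2*7*(-10 + 7) - 155*10 = 2*7*(-3) - 1550 = -42 - 1550 = -1592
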